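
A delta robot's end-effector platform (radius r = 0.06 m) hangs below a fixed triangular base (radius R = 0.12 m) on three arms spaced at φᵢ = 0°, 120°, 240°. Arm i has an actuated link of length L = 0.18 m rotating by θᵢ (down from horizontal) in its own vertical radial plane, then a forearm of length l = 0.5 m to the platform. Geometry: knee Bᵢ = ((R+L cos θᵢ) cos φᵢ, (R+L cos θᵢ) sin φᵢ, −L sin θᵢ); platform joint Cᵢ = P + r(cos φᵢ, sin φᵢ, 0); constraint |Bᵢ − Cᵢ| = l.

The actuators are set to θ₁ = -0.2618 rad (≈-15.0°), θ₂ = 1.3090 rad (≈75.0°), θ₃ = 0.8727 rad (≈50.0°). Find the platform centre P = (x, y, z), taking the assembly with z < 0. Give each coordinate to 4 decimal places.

O1 = (0.2339·cos0.0°, 0.2339·sin0.0°, 0.0466) = (0.2339, 0.0000, 0.0466)
O2 = (0.1066·cos120.0°, 0.1066·sin120.0°, -0.1739) = (-0.0533, 0.0923, -0.1739)
φ3=240.0°: virtual centre (-0.0878, -0.1522, -0.1379), radius l
eliminate P² terms by subtracting sphere 1 from 2 and 3
[-0.5743 0.1846 -0.4409]·P = -0.0153;  [-0.6434 -0.3043 -0.3690]·P = -0.0070
Cramer: x(z) = 0.0202-0.6891z;  y(z) = -0.0198+0.2446z
into |P−O₁|² = l²: 1.5347z² + 0.1916z + -0.2018 = 0;  Δ = 1.2754;  z = -0.4304 or 0.3055 → z<0 root = -0.4304
x = 0.3168, y = -0.1251

(0.3168, -0.1251, -0.4304)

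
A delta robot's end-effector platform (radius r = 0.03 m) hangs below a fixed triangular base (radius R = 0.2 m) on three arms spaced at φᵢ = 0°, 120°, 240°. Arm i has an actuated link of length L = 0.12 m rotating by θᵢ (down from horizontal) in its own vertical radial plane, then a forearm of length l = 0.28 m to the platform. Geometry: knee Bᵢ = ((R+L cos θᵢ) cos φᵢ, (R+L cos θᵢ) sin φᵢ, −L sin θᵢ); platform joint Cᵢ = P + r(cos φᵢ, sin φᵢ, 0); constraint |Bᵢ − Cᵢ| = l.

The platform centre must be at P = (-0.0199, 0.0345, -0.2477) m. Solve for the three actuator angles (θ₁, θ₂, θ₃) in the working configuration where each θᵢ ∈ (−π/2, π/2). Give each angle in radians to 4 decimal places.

rotate P by −φ1: (-0.0199, 0.0345, -0.2477)
  e−x'=0.1899;  (l²−L²−(e−x')²−y'²−z²)/2L = -0.1442
  θ1 = atan2(B,A) + arccos(C/0.3121) = 1.1343
rotate P by −φ2: (0.0398, 0.0000, -0.2477)
  A cos θ + B sin θ = C:  0.1302·cos θ + -0.2477·sin θ = -0.0596
  γ=atan2(-0.2477,0.1302)=-1.0869;  ψ=arccos(-0.2129)=1.7854;  θ2=γ+ψ≈0.6984
rotate P by −φ3: (-0.0199, -0.0345, -0.2477)
  A=0.1899, B=-0.2477, C=(l²−L²−A²−y'²−z²)/(2L)=-0.1442
  γ=atan2(-0.2477,0.1899)=-0.9167;  ψ=arccos(-0.4621)=2.0512;  θ3=γ+ψ≈1.1345

θ₁ = 1.1343, θ₂ = 0.6984, θ₃ = 1.1345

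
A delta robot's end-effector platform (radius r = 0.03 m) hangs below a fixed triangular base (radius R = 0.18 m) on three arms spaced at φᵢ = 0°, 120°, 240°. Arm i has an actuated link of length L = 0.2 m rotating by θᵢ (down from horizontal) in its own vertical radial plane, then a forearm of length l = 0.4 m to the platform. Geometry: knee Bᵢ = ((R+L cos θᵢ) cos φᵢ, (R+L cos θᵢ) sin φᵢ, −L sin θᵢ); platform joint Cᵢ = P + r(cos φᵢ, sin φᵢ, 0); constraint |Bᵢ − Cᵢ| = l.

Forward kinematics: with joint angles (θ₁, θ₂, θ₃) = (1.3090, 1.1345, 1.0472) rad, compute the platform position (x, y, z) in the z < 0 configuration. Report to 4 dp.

arm 1 at φ=0.0°: e+L cos θ1 = 0.2018;  centre 1 = (0.2018, 0.0000, -0.1932)
φ2=120.0°: virtual centre (-0.1173, 0.2031, -0.1813), radius l
centre 3 = (0.2500·cos240.0°, 0.2500·sin240.0°, -0.1732) = (-0.1250, -0.2165, -0.1732)
eliminate P² terms by subtracting sphere 1 from 2 and 3
plane₁₂: -0.6380x+0.4062y+0.0238z = 0.0098
Cramer: x(z) = -0.0187+0.0490z;  y(z) = -0.0052+0.0183z
sphere 1 gives Az²+Bz+C=0 with A=1.0027, B=0.3646, C=-0.0740;  B²−4AC=0.4299;  roots -0.5087, 0.1452;  negative root z = -0.5087
x = -0.0436, y = -0.0145

(-0.0436, -0.0145, -0.5087)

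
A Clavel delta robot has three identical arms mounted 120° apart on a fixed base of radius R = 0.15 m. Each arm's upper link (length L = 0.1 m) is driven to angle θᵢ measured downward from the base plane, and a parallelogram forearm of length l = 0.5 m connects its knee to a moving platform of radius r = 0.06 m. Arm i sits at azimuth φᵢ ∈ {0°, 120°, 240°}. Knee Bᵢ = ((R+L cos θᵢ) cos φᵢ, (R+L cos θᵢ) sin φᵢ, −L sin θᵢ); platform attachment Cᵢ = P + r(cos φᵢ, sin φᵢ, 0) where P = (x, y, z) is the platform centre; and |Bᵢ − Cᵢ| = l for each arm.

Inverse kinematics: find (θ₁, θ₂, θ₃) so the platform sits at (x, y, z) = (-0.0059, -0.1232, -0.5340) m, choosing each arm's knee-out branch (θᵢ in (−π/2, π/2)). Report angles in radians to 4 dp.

θ₁ = 0.8732, θ₂ = 1.2222, θ₃ = 0.4367

φ1=0.0° → target in arm frame (-0.0059, -0.1232)
  e−x'=0.0959;  (l²−L²−(e−x')²−y'²−z²)/2L = -0.3477
  √(A²+B²)=0.5425;  θ1 = -1.3931+2.2663 ≈ 0.8732
φ2=120.0° → target in arm frame (-0.1037, 0.0667)
  e−x'=0.1937;  (l²−L²−(e−x')²−y'²−z²)/2L = -0.4357
  √(A²+B²)=0.5681;  θ2 = -1.2227+2.4450 ≈ 1.2222
arm 3 (φ=240.0°): x'=0.1096, y'=0.0565
  e−x'=-0.0196;  (l²−L²−(e−x')²−y'²−z²)/2L = -0.2437
  γ=atan2(-0.5340,-0.0196)=-1.6076;  ψ=arccos(-0.4560)=2.0443;  θ3=γ+ψ≈0.4367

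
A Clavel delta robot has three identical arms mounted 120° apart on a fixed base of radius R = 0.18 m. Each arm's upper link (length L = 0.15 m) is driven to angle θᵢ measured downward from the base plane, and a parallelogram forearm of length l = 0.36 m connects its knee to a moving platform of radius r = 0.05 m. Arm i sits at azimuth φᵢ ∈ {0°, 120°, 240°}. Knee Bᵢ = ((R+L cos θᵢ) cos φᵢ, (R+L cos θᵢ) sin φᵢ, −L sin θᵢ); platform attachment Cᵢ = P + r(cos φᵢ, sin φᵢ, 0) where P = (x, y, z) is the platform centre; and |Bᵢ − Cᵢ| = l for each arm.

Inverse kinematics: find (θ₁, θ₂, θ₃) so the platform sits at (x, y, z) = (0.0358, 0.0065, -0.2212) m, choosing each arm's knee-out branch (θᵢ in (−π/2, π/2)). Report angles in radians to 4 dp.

θ₁ = -0.3491, θ₂ = 0.0870, θ₃ = 0.1746

rotate P by −φ1: (0.0358, 0.0065, -0.2212)
  A cos θ + B sin θ = C:  0.0942·cos θ + -0.2212·sin θ = 0.1642
  γ=atan2(-0.2212,0.0942)=-1.1682;  ψ=arccos(0.6829)=0.8191;  θ1=γ+ψ≈-0.3491
φ2=120.0° → target in arm frame (-0.0123, -0.0343)
  A=0.1423, B=-0.2212, C=(l²−L²−A²−y'²−z²)/(2L)=0.1225
  θ2 = atan2(B,A) + arccos(C/0.2630) = 0.0870
arm 3 (φ=240.0°): x'=-0.0235, y'=0.0278
  e−x'=0.1535;  (l²−L²−(e−x')²−y'²−z²)/2L = 0.1128
  γ=atan2(-0.2212,0.1535)=-0.9641;  ψ=arccos(0.4188)=1.1387;  θ3=γ+ψ≈0.1746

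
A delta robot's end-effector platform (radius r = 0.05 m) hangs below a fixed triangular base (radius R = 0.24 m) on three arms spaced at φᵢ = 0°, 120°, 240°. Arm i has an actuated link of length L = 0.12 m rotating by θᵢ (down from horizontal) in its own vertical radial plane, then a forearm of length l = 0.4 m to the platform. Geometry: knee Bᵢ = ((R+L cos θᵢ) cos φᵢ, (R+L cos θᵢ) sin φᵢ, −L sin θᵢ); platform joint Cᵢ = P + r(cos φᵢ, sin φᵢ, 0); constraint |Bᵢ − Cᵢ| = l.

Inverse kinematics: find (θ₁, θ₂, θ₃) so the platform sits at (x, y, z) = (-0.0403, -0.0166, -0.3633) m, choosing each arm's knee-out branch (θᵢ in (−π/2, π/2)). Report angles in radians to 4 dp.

θ₁ = 0.9597, θ₂ = 0.6983, θ₃ = 0.5234

arm 1 (φ=0.0°): x'=-0.0403, y'=-0.0166
  e−x'=0.2303;  (l²−L²−(e−x')²−y'²−z²)/2L = -0.1654
  γ=atan2(-0.3633,0.2303)=-1.0058;  ψ=arccos(-0.3846)=1.9655;  θ1=γ+ψ≈0.9597
φ2=120.0° → target in arm frame (0.0058, 0.0432)
  A cos θ + B sin θ = C:  0.1842·cos θ + -0.3633·sin θ = -0.0925
  θ2 = atan2(B,A) + arccos(C/0.4073) = 0.6983
arm 3 (φ=240.0°): x'=0.0345, y'=-0.0266
  A cos θ + B sin θ = C:  0.1555·cos θ + -0.3633·sin θ = -0.0469
  θ3 = atan2(B,A) + arccos(C/0.3952) = 0.5234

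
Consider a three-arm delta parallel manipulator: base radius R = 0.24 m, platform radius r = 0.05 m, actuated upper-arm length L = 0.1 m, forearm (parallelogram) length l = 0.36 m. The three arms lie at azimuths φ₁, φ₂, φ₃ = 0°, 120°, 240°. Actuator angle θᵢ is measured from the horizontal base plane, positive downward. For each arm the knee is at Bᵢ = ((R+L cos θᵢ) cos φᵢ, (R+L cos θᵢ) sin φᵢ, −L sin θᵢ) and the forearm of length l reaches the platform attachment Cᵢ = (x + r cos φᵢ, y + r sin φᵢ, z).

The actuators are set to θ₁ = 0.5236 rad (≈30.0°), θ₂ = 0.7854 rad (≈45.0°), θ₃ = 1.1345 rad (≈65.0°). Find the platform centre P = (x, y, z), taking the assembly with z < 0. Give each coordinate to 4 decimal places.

arm 1 at φ=0.0°: (R−r)+L cos θ1 = 0.2766;  centre 1 = (0.2766, 0.0000, -0.0500)
centre 2 = (0.2607·cos120.0°, 0.2607·sin120.0°, -0.0707) = (-0.1304, 0.2258, -0.0707)
arm 3 at φ=240.0°: (R−r)+L cos θ3 = 0.2323;  centre 3 = (-0.1161, -0.2011, -0.0906)
eliminate P² terms by subtracting sphere 1 from 2 and 3
plane₁₂: -0.8139x+0.4516y+-0.0414z = -0.0060
Cramer: x(z) = 0.0147-0.0782z;  y(z) = 0.0132-0.0493z
into |P−centre ₁|² = l²: 1.0085z² + 0.1397z + -0.0583 = 0;  Δ = 0.2549;  z = -0.3195 or 0.1810 → z<0 root = -0.3195
x = 0.0397, y = 0.0289

(0.0397, 0.0289, -0.3195)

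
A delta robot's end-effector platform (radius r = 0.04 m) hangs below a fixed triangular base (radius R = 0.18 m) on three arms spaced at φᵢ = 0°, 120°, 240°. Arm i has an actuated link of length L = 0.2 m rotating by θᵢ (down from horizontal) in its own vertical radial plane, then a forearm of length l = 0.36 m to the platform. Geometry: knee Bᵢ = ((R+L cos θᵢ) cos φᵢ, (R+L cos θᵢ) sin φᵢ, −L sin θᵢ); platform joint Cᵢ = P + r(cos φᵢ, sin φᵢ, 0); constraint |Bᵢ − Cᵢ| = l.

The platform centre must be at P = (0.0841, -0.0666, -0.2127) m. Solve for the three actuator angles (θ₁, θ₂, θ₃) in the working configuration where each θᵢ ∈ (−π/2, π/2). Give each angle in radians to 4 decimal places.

θ₁ = -0.1746, θ₂ = 0.9598, θ₃ = 0.3493

φ1=0.0° → target in arm frame (0.0841, -0.0666)
  A cos θ + B sin θ = C:  0.0559·cos θ + -0.2127·sin θ = 0.0920
  √(A²+B²)=0.2199;  θ1 = -1.3138+1.1392 ≈ -0.1746
φ2=120.0° → target in arm frame (-0.0997, -0.0395)
  e−x'=0.2397;  (l²−L²−(e−x')²−y'²−z²)/2L = -0.0367
  γ=atan2(-0.2127,0.2397)=-0.7257;  ψ=arccos(-0.1145)=1.6855;  θ2=γ+ψ≈0.9598
rotate P by −φ3: (0.0156, 0.1061, -0.2127)
  e−x'=0.1244;  (l²−L²−(e−x')²−y'²−z²)/2L = 0.0441
  √(A²+B²)=0.2464;  θ3 = -1.0417+1.3910 ≈ 0.3493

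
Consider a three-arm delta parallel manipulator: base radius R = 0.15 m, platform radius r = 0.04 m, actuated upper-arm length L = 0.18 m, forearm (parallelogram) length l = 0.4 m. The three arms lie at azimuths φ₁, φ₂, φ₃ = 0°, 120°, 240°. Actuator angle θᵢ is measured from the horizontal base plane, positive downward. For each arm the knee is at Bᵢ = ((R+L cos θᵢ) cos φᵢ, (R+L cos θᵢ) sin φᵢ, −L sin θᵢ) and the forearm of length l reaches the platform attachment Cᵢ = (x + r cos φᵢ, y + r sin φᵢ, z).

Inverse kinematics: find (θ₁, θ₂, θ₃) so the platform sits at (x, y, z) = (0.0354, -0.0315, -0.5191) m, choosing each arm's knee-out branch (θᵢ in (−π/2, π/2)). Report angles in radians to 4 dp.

θ₁ = 1.0473, θ₂ = 1.3094, θ₃ = 1.1346

arm 1 (φ=0.0°): x'=0.0354, y'=-0.0315
  A=0.0746, B=-0.5191, C=(l²−L²−A²−y'²−z²)/(2L)=-0.4123
  γ=atan2(-0.5191,0.0746)=-1.4281;  ψ=arccos(-0.7862)=2.4754;  θ1=γ+ψ≈1.0473
arm 2 (φ=120.0°): x'=-0.0450, y'=-0.0149
  A cos θ + B sin θ = C:  0.1550·cos θ + -0.5191·sin θ = -0.4614
  θ2 = atan2(B,A) + arccos(C/0.5417) = 1.3094
rotate P by −φ3: (0.0096, 0.0464, -0.5191)
  A cos θ + B sin θ = C:  0.1004·cos θ + -0.5191·sin θ = -0.4281
  γ=atan2(-0.5191,0.1004)=-1.3797;  ψ=arccos(-0.8096)=2.5143;  θ3=γ+ψ≈1.1346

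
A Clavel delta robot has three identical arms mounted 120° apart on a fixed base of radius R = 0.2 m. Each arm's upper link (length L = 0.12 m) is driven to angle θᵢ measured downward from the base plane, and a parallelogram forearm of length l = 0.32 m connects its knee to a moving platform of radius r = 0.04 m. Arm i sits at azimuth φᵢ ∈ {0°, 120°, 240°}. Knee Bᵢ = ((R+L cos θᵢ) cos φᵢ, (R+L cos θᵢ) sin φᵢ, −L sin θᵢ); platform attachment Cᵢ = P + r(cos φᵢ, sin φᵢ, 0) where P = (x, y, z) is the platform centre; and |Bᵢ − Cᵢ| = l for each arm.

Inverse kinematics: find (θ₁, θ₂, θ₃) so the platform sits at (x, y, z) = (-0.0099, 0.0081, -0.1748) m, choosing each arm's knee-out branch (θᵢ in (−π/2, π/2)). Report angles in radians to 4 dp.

rotate P by −φ1: (-0.0099, 0.0081, -0.1748)
  A=0.1699, B=-0.1748, C=(l²−L²−A²−y'²−z²)/(2L)=0.1188
  √(A²+B²)=0.2438;  θ1 = -0.7996+1.0617 ≈ 0.2621
φ2=120.0° → target in arm frame (0.0120, 0.0045)
  A cos θ + B sin θ = C:  0.1480·cos θ + -0.1748·sin θ = 0.1480
  √(A²+B²)=0.2291;  θ2 = -0.8681+0.8686 ≈ 0.0004
arm 3 (φ=240.0°): x'=-0.0021, y'=-0.0126
  A=0.1621, B=-0.1748, C=(l²−L²−A²−y'²−z²)/(2L)=0.1293
  √(A²+B²)=0.2384;  θ3 = -0.8232+0.9977 ≈ 0.1745

θ₁ = 0.2621, θ₂ = 0.0004, θ₃ = 0.1745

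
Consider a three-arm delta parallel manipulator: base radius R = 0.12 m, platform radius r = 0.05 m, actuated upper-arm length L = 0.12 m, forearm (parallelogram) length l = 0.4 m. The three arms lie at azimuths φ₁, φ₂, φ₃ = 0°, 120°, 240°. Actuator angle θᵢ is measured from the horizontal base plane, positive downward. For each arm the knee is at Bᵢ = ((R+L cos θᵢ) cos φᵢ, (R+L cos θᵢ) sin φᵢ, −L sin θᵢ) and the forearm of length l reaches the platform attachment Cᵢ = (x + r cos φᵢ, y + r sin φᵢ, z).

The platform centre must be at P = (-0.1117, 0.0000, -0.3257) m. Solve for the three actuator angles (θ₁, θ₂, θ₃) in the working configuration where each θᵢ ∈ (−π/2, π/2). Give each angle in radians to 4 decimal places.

arm 1 (φ=0.0°): x'=-0.1117, y'=0.0000
  e−x'=0.1817;  (l²−L²−(e−x')²−y'²−z²)/2L = 0.0271
  γ=atan2(-0.3257,0.1817)=-1.0619;  ψ=arccos(0.0727)=1.4981;  θ1=γ+ψ≈0.4361
φ2=120.0° → target in arm frame (0.0558, 0.0967)
  A cos θ + B sin θ = C:  0.0142·cos θ + -0.3257·sin θ = 0.1248
  γ=atan2(-0.3257,0.0142)=-1.5274;  ψ=arccos(0.3829)=1.1778;  θ2=γ+ψ≈-0.3496
rotate P by −φ3: (0.0559, -0.0967, -0.3257)
  A=0.0141, B=-0.3257, C=(l²−L²−A²−y'²−z²)/(2L)=0.1248
  √(A²+B²)=0.3260;  θ3 = -1.5274+1.1778 ≈ -0.3496

θ₁ = 0.4361, θ₂ = -0.3496, θ₃ = -0.3496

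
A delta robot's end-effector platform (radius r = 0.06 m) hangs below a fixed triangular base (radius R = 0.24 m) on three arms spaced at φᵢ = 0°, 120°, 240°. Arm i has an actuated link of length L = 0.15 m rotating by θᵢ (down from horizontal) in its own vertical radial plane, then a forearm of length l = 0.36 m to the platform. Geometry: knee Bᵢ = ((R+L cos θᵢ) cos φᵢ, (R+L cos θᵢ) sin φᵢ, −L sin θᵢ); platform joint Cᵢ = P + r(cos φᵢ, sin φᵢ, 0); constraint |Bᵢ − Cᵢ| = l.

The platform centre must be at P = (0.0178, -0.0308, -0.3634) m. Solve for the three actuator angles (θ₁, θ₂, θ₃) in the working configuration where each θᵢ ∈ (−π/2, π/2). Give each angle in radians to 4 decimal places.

φ1=0.0° → target in arm frame (0.0178, -0.0308)
  A cos θ + B sin θ = C:  0.1622·cos θ + -0.3634·sin θ = -0.1741
  θ1 = atan2(B,A) + arccos(C/0.3980) = 0.8725
rotate P by −φ2: (-0.0356, 0.0000, -0.3634)
  e−x'=0.2156;  (l²−L²−(e−x')²−y'²−z²)/2L = -0.2381
  √(A²+B²)=0.4225;  θ2 = -1.0354+2.1694 ≈ 1.1341
φ3=240.0° → target in arm frame (0.0178, 0.0308)
  A=0.1622, B=-0.3634, C=(l²−L²−A²−y'²−z²)/(2L)=-0.1741
  γ=atan2(-0.3634,0.1622)=-1.1509;  ψ=arccos(-0.4374)=2.0236;  θ3=γ+ψ≈0.8726

θ₁ = 0.8725, θ₂ = 1.1341, θ₃ = 0.8726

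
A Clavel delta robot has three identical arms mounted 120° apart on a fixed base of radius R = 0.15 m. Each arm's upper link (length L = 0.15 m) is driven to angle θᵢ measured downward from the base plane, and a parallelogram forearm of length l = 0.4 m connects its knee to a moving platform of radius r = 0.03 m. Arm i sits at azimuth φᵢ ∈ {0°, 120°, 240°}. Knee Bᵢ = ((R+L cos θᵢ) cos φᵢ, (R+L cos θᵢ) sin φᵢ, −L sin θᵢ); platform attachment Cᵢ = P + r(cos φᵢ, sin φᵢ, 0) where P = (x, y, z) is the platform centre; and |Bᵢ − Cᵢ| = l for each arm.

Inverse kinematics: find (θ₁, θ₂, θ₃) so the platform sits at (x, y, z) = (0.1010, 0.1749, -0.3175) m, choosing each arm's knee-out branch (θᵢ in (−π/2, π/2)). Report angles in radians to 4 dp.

θ₁ = -0.0004, θ₂ = -0.0003, θ₃ = 1.3087

φ1=0.0° → target in arm frame (0.1010, 0.1749)
  e−x'=0.0190;  (l²−L²−(e−x')²−y'²−z²)/2L = 0.0191
  θ1 = atan2(B,A) + arccos(C/0.3181) = -0.0004
arm 2 (φ=120.0°): x'=0.1010, y'=-0.1749
  A=0.0190, B=-0.3175, C=(l²−L²−A²−y'²−z²)/(2L)=0.0191
  √(A²+B²)=0.3181;  θ2 = -1.5109+1.5107 ≈ -0.0003
rotate P by −φ3: (-0.2020, 0.0000, -0.3175)
  A=0.3220, B=-0.3175, C=(l²−L²−A²−y'²−z²)/(2L)=-0.2232
  θ3 = atan2(B,A) + arccos(C/0.4522) = 1.3087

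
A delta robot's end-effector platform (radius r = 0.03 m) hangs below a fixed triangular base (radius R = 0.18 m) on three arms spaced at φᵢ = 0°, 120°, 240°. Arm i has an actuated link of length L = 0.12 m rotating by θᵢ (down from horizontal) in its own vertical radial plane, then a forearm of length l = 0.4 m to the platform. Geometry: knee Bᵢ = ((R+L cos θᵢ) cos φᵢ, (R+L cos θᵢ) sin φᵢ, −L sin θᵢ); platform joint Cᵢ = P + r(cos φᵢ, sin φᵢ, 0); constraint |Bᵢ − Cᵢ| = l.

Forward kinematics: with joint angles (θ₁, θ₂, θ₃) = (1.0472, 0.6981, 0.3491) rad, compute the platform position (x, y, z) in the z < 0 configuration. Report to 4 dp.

(-0.0696, -0.0375, -0.3875)

S1 = (0.2100·cos0.0°, 0.2100·sin0.0°, -0.1039) = (0.2100, 0.0000, -0.1039)
S2 = (0.2419·cos120.0°, 0.2419·sin120.0°, -0.0771) = (-0.1210, 0.2095, -0.0771)
arm 3 at φ=240.0°: e+L cos θ3 = 0.2628;  S3 = (-0.1314, -0.2276, -0.0410)
subtract pairs → two planes through P
plane₁₂: -0.6619x+0.4190y+0.0536z = 0.0096
Cramer: x(z) = -0.0187+0.1312z;  y(z) = -0.0067+0.0794z
sphere 1 gives Az²+Bz+C=0 with A=1.0235, B=0.1468, C=-0.0968;  B²−4AC=0.4180;  roots -0.3875, 0.2442;  negative root z = -0.3875
x = -0.0696, y = -0.0375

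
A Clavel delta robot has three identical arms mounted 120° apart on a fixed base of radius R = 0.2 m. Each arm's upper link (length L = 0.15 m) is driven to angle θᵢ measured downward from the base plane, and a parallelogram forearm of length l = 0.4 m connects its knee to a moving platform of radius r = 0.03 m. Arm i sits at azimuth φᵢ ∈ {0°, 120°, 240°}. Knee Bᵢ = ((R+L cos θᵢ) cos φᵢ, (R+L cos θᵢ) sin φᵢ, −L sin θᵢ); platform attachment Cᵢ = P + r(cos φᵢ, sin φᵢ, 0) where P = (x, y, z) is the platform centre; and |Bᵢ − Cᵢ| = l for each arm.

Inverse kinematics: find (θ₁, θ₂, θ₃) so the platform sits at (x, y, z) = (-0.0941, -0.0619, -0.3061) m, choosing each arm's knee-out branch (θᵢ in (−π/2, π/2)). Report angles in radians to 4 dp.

θ₁ = 0.9599, θ₂ = 0.5233, θ₃ = -0.1746

arm 1 (φ=0.0°): x'=-0.0941, y'=-0.0619
  A=0.2641, B=-0.3061, C=(l²−L²−A²−y'²−z²)/(2L)=-0.0993
  θ1 = atan2(B,A) + arccos(C/0.4043) = 0.9599
arm 2 (φ=120.0°): x'=-0.0066, y'=0.1124
  A=0.1766, B=-0.3061, C=(l²−L²−A²−y'²−z²)/(2L)=0.0000
  √(A²+B²)=0.3534;  θ2 = -1.0476+1.5709 ≈ 0.5233
φ3=240.0° → target in arm frame (0.1007, -0.0505)
  A=0.0693, B=-0.3061, C=(l²−L²−A²−y'²−z²)/(2L)=0.1215
  θ3 = atan2(B,A) + arccos(C/0.3139) = -0.1746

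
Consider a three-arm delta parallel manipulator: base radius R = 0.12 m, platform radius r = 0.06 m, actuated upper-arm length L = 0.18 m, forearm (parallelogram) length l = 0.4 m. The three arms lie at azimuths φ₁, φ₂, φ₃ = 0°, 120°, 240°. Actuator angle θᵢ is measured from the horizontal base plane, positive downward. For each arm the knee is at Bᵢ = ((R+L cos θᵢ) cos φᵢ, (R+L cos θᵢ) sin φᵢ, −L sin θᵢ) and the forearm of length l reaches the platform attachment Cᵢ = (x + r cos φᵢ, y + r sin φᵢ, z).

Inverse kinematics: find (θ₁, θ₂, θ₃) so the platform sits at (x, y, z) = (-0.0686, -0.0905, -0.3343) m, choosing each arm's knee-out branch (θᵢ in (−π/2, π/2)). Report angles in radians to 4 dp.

φ1=0.0° → target in arm frame (-0.0686, -0.0905)
  A cos θ + B sin θ = C:  0.1286·cos θ + -0.3343·sin θ = -0.0247
  γ=atan2(-0.3343,0.1286)=-1.2036;  ψ=arccos(-0.0689)=1.6398;  θ1=γ+ψ≈0.4362
arm 2 (φ=120.0°): x'=-0.0441, y'=0.1047
  A=0.1041, B=-0.3343, C=(l²−L²−A²−y'²−z²)/(2L)=-0.0165
  γ=atan2(-0.3343,0.1041)=-1.2690;  ψ=arccos(-0.0471)=1.6180;  θ2=γ+ψ≈0.3490
arm 3 (φ=240.0°): x'=0.1127, y'=-0.0142
  e−x'=-0.0527;  (l²−L²−(e−x')²−y'²−z²)/2L = 0.0357
  θ3 = atan2(B,A) + arccos(C/0.3384) = -0.2621

θ₁ = 0.4362, θ₂ = 0.3490, θ₃ = -0.2621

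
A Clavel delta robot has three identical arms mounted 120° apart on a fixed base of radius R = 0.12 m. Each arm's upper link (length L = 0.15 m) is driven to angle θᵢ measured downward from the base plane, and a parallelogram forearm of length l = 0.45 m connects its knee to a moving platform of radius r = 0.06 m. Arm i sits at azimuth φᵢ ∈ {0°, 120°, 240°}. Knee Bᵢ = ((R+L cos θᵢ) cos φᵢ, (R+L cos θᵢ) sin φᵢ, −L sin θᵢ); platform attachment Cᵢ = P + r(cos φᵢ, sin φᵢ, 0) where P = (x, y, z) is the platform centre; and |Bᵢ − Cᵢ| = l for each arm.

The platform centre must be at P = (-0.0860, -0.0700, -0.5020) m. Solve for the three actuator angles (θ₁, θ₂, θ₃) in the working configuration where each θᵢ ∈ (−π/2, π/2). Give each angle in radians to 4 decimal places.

arm 1 (φ=0.0°): x'=-0.0860, y'=-0.0700
  A=0.1460, B=-0.5020, C=(l²−L²−A²−y'²−z²)/(2L)=-0.3274
  θ1 = atan2(B,A) + arccos(C/0.5228) = 0.9598
arm 2 (φ=120.0°): x'=-0.0176, y'=0.1095
  A=0.0776, B=-0.5020, C=(l²−L²−A²−y'²−z²)/(2L)=-0.3000
  √(A²+B²)=0.5080;  θ2 = -1.4174+2.2027 ≈ 0.7853
rotate P by −φ3: (0.1036, -0.0395, -0.5020)
  A=-0.0436, B=-0.5020, C=(l²−L²−A²−y'²−z²)/(2L)=-0.2516
  √(A²+B²)=0.5039;  θ3 = -1.6575+2.0935 ≈ 0.4360

θ₁ = 0.9598, θ₂ = 0.7853, θ₃ = 0.4360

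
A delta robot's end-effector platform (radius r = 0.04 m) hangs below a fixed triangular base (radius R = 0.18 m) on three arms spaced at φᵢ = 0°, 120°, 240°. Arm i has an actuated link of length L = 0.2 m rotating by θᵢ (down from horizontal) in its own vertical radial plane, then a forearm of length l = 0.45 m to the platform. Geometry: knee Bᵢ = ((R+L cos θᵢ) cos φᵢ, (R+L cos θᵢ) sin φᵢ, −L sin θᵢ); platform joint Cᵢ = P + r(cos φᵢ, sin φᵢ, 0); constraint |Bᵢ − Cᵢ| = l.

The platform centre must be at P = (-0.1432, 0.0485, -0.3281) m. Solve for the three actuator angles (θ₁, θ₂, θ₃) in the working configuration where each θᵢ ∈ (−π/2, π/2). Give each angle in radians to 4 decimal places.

θ₁ = 0.8726, θ₂ = -0.2621, θ₃ = 0.1747

φ1=0.0° → target in arm frame (-0.1432, 0.0485)
  A=0.2832, B=-0.3281, C=(l²−L²−A²−y'²−z²)/(2L)=-0.0693
  √(A²+B²)=0.4334;  θ1 = -0.8587+1.7313 ≈ 0.8726
arm 2 (φ=120.0°): x'=0.1136, y'=0.0998
  e−x'=0.0264;  (l²−L²−(e−x')²−y'²−z²)/2L = 0.1105
  γ=atan2(-0.3281,0.0264)=-1.4905;  ψ=arccos(0.3357)=1.2284;  θ2=γ+ψ≈-0.2621
φ3=240.0° → target in arm frame (0.0296, -0.1483)
  e−x'=0.1104;  (l²−L²−(e−x')²−y'²−z²)/2L = 0.0517
  √(A²+B²)=0.3462;  θ3 = -1.2462+1.4209 ≈ 0.1747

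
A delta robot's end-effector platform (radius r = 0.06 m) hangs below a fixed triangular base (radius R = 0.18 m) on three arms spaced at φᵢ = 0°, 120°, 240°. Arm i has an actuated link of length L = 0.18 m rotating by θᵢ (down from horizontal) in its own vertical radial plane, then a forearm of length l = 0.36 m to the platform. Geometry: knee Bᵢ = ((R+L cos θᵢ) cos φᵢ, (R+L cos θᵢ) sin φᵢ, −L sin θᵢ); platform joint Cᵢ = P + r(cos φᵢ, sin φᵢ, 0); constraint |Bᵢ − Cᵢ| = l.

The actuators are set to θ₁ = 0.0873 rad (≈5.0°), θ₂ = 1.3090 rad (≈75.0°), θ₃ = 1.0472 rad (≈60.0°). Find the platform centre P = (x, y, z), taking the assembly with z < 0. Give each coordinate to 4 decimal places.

(0.1679, -0.0463, -0.3476)

φ1=0.0°: virtual centre (0.2993, 0.0000, -0.0157), radius l
φ2=120.0°: virtual centre (-0.0833, 0.1443, -0.1739), radius l
arm 3 at φ=240.0°: (R−r)+L cos θ3 = 0.2100;  S3 = (-0.1050, -0.1819, -0.1559)
|S₂|²−|S₁|² = -0.0319;  |S₃|²−|S₁|² = -0.0214
[-0.7652 0.2885 -0.3163]·P = -0.0319;  [-0.8086 -0.3637 -0.2804]·P = -0.0214
Cramer: x(z) = 0.0347-0.3830z;  y(z) = -0.0183+0.0806z
sphere 1 gives Az²+Bz+C=0 with A=1.1532, B=0.2311, C=-0.0590;  B²−4AC=0.3256;  roots -0.3476, 0.1472;  negative root z = -0.3476
x = 0.1679, y = -0.0463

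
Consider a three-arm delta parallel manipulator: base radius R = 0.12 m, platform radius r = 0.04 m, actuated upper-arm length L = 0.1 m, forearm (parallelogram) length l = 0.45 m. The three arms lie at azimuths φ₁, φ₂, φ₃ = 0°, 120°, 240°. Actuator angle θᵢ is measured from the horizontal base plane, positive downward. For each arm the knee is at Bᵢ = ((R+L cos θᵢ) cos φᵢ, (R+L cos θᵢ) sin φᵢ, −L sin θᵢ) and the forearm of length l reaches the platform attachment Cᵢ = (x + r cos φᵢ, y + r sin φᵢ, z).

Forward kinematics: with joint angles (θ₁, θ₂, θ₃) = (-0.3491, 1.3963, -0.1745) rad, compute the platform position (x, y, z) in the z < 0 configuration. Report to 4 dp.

(0.1536, -0.2253, -0.3548)

arm 1 at φ=0.0°: e+L cos θ1 = 0.1740;  centre 1 = (0.1740, 0.0000, 0.0342)
arm 2 at φ=120.0°: e+L cos θ2 = 0.0974;  centre 2 = (-0.0487, 0.0843, -0.0985)
arm 3 at φ=240.0°: e+L cos θ3 = 0.1785;  centre 3 = (-0.0892, -0.1546, 0.0174)
subtract pairs → two planes through P
[-0.4453 0.1686 -0.2654]·P = -0.0123;  [-0.5264 -0.3091 -0.0337]·P = 0.0007
Cramer: x(z) = 0.0162-0.3874z;  y(z) = -0.0299+0.5507z
sphere 1 gives Az²+Bz+C=0 with A=1.4533, B=0.0209, C=-0.1755;  B²−4AC=1.0209;  roots -0.3548, 0.3404;  negative root z = -0.3548
x = 0.1536, y = -0.2253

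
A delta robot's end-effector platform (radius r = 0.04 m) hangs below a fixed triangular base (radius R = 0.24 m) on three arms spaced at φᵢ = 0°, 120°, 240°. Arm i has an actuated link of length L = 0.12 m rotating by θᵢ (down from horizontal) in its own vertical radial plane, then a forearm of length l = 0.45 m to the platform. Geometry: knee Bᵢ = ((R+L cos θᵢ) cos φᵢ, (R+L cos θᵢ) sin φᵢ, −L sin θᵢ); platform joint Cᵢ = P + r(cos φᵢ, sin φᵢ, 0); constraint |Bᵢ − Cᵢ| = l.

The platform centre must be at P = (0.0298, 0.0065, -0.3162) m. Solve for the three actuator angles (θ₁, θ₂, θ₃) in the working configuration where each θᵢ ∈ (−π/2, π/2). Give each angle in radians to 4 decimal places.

rotate P by −φ1: (0.0298, 0.0065, -0.3162)
  e−x'=0.1702;  (l²−L²−(e−x')²−y'²−z²)/2L = 0.2463
  θ1 = atan2(B,A) + arccos(C/0.3591) = -0.2620
rotate P by −φ2: (-0.0093, -0.0291, -0.3162)
  A cos θ + B sin θ = C:  0.2093·cos θ + -0.3162·sin θ = 0.1812
  √(A²+B²)=0.3792;  θ2 = -0.9861+1.0727 ≈ 0.0865
rotate P by −φ3: (-0.0205, 0.0226, -0.3162)
  A=0.2205, B=-0.3162, C=(l²−L²−A²−y'²−z²)/(2L)=0.1624
  √(A²+B²)=0.3855;  θ3 = -0.9618+1.1360 ≈ 0.1742

θ₁ = -0.2620, θ₂ = 0.0865, θ₃ = 0.1742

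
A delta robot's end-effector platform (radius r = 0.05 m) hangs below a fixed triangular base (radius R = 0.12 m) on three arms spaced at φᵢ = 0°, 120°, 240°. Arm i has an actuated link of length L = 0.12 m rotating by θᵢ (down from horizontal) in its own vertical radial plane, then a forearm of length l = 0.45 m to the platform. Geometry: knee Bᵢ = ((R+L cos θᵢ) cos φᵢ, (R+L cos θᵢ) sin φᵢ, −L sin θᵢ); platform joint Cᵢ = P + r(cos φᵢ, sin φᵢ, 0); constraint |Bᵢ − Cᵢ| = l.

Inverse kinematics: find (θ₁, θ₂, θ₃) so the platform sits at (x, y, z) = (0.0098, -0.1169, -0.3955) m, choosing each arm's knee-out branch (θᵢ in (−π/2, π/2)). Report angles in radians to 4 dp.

θ₁ = 0.0006, θ₂ = 0.4367, θ₃ = -0.3489

rotate P by −φ1: (0.0098, -0.1169, -0.3955)
  A=0.0602, B=-0.3955, C=(l²−L²−A²−y'²−z²)/(2L)=0.0600
  γ=atan2(-0.3955,0.0602)=-1.4197;  ψ=arccos(0.1499)=1.4204;  θ1=γ+ψ≈0.0006
φ2=120.0° → target in arm frame (-0.1061, 0.0500)
  e−x'=0.1761;  (l²−L²−(e−x')²−y'²−z²)/2L = -0.0077
  θ2 = atan2(B,A) + arccos(C/0.4329) = 0.4367
rotate P by −φ3: (0.0963, 0.0669, -0.3955)
  A cos θ + B sin θ = C:  -0.0263·cos θ + -0.3955·sin θ = 0.1104
  γ=atan2(-0.3955,-0.0263)=-1.6373;  ψ=arccos(0.2786)=1.2884;  θ3=γ+ψ≈-0.3489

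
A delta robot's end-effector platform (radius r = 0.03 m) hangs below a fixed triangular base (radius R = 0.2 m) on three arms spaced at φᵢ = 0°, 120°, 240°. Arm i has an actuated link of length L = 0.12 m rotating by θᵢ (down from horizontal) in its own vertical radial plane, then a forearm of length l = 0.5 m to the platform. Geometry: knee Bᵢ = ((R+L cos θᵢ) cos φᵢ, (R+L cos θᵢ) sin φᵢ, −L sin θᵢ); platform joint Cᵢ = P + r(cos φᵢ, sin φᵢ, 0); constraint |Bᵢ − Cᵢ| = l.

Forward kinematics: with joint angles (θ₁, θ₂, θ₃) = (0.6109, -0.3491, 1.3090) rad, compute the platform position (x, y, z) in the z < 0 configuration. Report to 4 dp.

φ1=0.0°: virtual centre (0.2683, 0.0000, -0.0688), radius l
arm 2 at φ=120.0°: e+L cos θ2 = 0.2828;  O2 = (-0.1414, 0.2449, 0.0410)
φ3=240.0°: virtual centre (-0.1005, -0.1741, -0.1159), radius l
subtract pairs → two planes through P
plane₁₂: -0.8194x+0.4898y+0.2198z = 0.0049
det = 0.6466;  x = 0.0147+0.0470z,  y = 0.0346+-0.3700z
quadratic in z: (1.1391)z²+(0.0882)z+(-0.1797)=0, √Δ=0.9093 → z ∈ {-0.4378, 0.3604}; z = -0.4378 (taking z<0)
x = -0.0059, y = 0.1966

(-0.0059, 0.1966, -0.4378)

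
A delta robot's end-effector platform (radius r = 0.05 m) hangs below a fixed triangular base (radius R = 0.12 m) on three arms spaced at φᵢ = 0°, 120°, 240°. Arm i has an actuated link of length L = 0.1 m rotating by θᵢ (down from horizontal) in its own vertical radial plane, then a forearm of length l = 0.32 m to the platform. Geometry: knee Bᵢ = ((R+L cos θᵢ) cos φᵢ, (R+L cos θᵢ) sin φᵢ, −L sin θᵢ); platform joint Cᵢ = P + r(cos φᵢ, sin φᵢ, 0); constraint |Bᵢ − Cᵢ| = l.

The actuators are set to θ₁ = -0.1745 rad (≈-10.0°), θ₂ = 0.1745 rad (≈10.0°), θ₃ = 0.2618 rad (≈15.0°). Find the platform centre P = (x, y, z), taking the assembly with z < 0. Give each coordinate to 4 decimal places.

S1 = (0.1685·cos0.0°, 0.1685·sin0.0°, 0.0174) = (0.1685, 0.0000, 0.0174)
arm 2 at φ=120.0°: e+L cos θ2 = 0.1685;  S2 = (-0.0842, 0.1459, -0.0174)
arm 3 at φ=240.0°: e+L cos θ3 = 0.1666;  S3 = (-0.0833, -0.1443, -0.0259)
eliminate P² terms by subtracting sphere 1 from 2 and 3
plane₁₂: -0.5054x+0.2918y+-0.0694z = 0.0000
det = 0.2928;  x = 0.0003+-0.1546z,  y = 0.0005+-0.0299z
sphere 1 gives Az²+Bz+C=0 with A=1.0248, B=0.0173, C=-0.0738;  B²−4AC=0.3028;  roots -0.2769, 0.2601;  negative root z = -0.2769
x = 0.0431, y = 0.0087

(0.0431, 0.0087, -0.2769)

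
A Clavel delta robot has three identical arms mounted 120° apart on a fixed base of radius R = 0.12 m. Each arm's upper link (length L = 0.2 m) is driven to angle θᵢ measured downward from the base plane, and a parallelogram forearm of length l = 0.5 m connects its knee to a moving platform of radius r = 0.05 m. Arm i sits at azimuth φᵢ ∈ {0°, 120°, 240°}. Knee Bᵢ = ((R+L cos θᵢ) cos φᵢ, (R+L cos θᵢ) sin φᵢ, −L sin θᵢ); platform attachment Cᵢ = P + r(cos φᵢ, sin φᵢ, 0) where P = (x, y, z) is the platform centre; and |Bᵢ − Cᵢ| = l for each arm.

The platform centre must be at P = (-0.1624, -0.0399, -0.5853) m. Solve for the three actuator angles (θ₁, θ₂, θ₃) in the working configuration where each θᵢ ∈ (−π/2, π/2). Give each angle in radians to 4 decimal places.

θ₁ = 1.2216, θ₂ = 0.7852, θ₃ = 0.6106

φ1=0.0° → target in arm frame (-0.1624, -0.0399)
  A cos θ + B sin θ = C:  0.2324·cos θ + -0.5853·sin θ = -0.4704
  √(A²+B²)=0.6298;  θ1 = -1.1928+2.4144 ≈ 1.2216
arm 2 (φ=120.0°): x'=0.0466, y'=0.1606
  e−x'=0.0234;  (l²−L²−(e−x')²−y'²−z²)/2L = -0.3973
  √(A²+B²)=0.5858;  θ2 = -1.5309+2.3161 ≈ 0.7852
φ3=240.0° → target in arm frame (0.1158, -0.1207)
  e−x'=-0.0458;  (l²−L²−(e−x')²−y'²−z²)/2L = -0.3731
  √(A²+B²)=0.5871;  θ3 = -1.6488+2.2594 ≈ 0.6106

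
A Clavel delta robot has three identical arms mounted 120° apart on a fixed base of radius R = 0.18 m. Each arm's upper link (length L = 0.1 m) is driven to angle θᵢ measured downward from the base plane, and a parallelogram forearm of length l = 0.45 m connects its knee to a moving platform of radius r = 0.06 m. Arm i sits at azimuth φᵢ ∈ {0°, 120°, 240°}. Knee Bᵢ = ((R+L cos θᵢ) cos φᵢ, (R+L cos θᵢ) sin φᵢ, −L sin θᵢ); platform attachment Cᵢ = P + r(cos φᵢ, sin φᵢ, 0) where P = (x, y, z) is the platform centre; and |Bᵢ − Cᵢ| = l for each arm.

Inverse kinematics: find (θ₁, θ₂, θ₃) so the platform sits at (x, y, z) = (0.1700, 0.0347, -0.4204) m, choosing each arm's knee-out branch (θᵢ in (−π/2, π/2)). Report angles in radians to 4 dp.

arm 1 (φ=0.0°): x'=0.1700, y'=0.0347
  A=-0.0500, B=-0.4204, C=(l²−L²−A²−y'²−z²)/(2L)=0.0603
  γ=atan2(-0.4204,-0.0500)=-1.6892;  ψ=arccos(0.1424)=1.4279;  θ1=γ+ψ≈-0.2613
arm 2 (φ=120.0°): x'=-0.0549, y'=-0.1646
  A cos θ + B sin θ = C:  0.1749·cos θ + -0.4204·sin θ = -0.2096
  θ2 = atan2(B,A) + arccos(C/0.4553) = 0.8728
rotate P by −φ3: (-0.1151, 0.1299, -0.4204)
  A=0.2351, B=-0.4204, C=(l²−L²−A²−y'²−z²)/(2L)=-0.2818
  √(A²+B²)=0.4816;  θ3 = -1.0610+2.1957 ≈ 1.1347

θ₁ = -0.2613, θ₂ = 0.8728, θ₃ = 1.1347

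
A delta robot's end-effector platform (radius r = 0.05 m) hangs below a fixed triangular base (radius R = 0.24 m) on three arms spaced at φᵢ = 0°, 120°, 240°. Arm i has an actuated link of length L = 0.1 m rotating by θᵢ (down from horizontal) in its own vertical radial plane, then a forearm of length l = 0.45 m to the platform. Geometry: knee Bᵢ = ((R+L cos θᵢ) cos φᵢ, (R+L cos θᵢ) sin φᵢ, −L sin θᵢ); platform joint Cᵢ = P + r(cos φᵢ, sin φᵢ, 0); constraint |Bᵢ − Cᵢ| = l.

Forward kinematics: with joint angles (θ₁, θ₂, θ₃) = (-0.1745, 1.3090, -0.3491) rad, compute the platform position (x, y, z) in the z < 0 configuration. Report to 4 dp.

(0.0688, -0.1408, -0.3492)

centre 1 = (0.2885·cos0.0°, 0.2885·sin0.0°, 0.0174) = (0.2885, 0.0000, 0.0174)
centre 2 = (0.2159·cos120.0°, 0.2159·sin120.0°, -0.0966) = (-0.1079, 0.1870, -0.0966)
centre 3 = (0.2840·cos240.0°, 0.2840·sin240.0°, 0.0342) = (-0.1420, -0.2459, 0.0342)
subtract pairs → two planes through P
plane₁₂: -0.7928x+0.3739y+-0.2279z = -0.0276
det = 0.7119;  x = 0.0200+-0.1398z,  y = -0.0315+0.3131z
into |P−centre ₁|² = l²: 1.1176z² + 0.0206z + -0.1291 = 0;  Δ = 0.5776;  z = -0.3492 or 0.3308 → z<0 root = -0.3492
x = 0.0688, y = -0.1408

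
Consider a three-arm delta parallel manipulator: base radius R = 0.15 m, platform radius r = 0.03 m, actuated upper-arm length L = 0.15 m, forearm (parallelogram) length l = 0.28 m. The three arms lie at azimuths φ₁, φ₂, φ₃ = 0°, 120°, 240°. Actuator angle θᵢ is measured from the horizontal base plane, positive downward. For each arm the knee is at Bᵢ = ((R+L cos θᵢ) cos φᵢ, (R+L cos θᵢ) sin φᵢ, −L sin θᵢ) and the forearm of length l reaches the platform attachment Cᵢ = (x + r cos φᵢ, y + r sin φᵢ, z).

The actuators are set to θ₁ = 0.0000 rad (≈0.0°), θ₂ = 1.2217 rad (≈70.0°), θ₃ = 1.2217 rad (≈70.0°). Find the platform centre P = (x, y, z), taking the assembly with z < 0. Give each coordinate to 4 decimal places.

(0.1292, 0.0000, -0.2420)

φ1=0.0°: virtual centre (0.2700, 0.0000, 0.0000), radius l
φ2=120.0°: virtual centre (-0.0857, 0.1484, -0.1410), radius l
φ3=240.0°: virtual centre (-0.0857, -0.1484, -0.1410), radius l
eliminate P² terms by subtracting sphere 1 from 2 and 3
linear system: -0.7113x+0.2967y = -0.0237−-0.2819z; -0.7113x+-0.2967y = -0.0237−-0.2819z
Cramer: x(z) = 0.0333-0.3963z;  y(z) = 0.0000+0.0000z
into |P−O₁|² = l²: 1.1571z² + 0.1876z + -0.0224 = 0;  Δ = 0.1387;  z = -0.2420 or 0.0799 → z<0 root = -0.2420
x = 0.1292, y = 0.0000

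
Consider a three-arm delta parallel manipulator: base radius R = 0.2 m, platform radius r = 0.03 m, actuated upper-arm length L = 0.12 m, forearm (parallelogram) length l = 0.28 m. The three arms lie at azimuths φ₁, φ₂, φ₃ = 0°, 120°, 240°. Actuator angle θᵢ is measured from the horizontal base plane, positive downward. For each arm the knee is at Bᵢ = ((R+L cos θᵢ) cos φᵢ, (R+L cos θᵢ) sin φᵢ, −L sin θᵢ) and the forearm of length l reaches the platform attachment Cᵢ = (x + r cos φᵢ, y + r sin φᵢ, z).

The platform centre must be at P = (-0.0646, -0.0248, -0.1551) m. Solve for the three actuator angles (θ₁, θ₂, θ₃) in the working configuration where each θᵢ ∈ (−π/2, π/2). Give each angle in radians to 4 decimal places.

φ1=0.0° → target in arm frame (-0.0646, -0.0248)
  e−x'=0.2346;  (l²−L²−(e−x')²−y'²−z²)/2L = -0.0655
  γ=atan2(-0.1551,0.2346)=-0.5842;  ψ=arccos(-0.2327)=1.8057;  θ1=γ+ψ≈1.2215
rotate P by −φ2: (0.0108, 0.0683, -0.1551)
  e−x'=0.1592;  (l²−L²−(e−x')²−y'²−z²)/2L = 0.0414
  γ=atan2(-0.1551,0.1592)=-0.7724;  ψ=arccos(0.1863)=1.3834;  θ2=γ+ψ≈0.6110
φ3=240.0° → target in arm frame (0.0538, -0.0435)
  e−x'=0.1162;  (l²−L²−(e−x')²−y'²−z²)/2L = 0.1023
  θ3 = atan2(B,A) + arccos(C/0.1938) = 0.0873

θ₁ = 1.2215, θ₂ = 0.6110, θ₃ = 0.0873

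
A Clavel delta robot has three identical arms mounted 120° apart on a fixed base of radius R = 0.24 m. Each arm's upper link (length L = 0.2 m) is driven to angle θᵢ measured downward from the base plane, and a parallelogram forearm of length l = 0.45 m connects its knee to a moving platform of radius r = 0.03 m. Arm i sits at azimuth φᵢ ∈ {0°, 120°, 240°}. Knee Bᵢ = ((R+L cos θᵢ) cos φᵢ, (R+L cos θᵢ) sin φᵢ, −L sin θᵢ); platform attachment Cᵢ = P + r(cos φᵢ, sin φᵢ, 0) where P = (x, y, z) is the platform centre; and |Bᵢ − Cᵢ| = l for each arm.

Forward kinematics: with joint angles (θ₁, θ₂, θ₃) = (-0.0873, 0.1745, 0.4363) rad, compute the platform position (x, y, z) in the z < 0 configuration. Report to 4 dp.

S1 = (0.4092·cos0.0°, 0.4092·sin0.0°, 0.0174) = (0.4092, 0.0000, 0.0174)
S2 = (0.4070·cos120.0°, 0.4070·sin120.0°, -0.0347) = (-0.2035, 0.3524, -0.0347)
S3 = (0.3913·cos240.0°, 0.3913·sin240.0°, -0.0845) = (-0.1956, -0.3388, -0.0845)
|S₂|²−|S₁|² = -0.0010;  |S₃|²−|S₁|² = -0.0075
plane₁₂: -1.2254x+0.7049y+-0.1043z = -0.0010
Cramer: x(z) = 0.0035-0.1274z;  y(z) = 0.0048-0.0735z
quadratic in z: (1.0216)z²+(0.0678)z+(-0.0376)=0, √Δ=0.3977 → z ∈ {-0.2278, 0.1615}; z = -0.2278 (taking z<0)
x = 0.0326, y = 0.0215

(0.0326, 0.0215, -0.2278)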